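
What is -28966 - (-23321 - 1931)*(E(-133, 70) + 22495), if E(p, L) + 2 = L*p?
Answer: 332868150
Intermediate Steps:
E(p, L) = -2 + L*p
-28966 - (-23321 - 1931)*(E(-133, 70) + 22495) = -28966 - (-23321 - 1931)*((-2 + 70*(-133)) + 22495) = -28966 - (-25252)*((-2 - 9310) + 22495) = -28966 - (-25252)*(-9312 + 22495) = -28966 - (-25252)*13183 = -28966 - 1*(-332897116) = -28966 + 332897116 = 332868150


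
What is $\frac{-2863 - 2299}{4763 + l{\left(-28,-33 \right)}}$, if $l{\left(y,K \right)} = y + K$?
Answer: $- \frac{2581}{2351} \approx -1.0978$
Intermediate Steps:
$l{\left(y,K \right)} = K + y$
$\frac{-2863 - 2299}{4763 + l{\left(-28,-33 \right)}} = \frac{-2863 - 2299}{4763 - 61} = - \frac{5162}{4763 - 61} = - \frac{5162}{4702} = \left(-5162\right) \frac{1}{4702} = - \frac{2581}{2351}$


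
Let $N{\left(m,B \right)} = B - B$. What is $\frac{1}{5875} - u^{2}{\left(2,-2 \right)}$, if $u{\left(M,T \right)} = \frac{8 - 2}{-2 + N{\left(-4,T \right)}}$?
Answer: $- \frac{52874}{5875} \approx -8.9998$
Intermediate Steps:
$N{\left(m,B \right)} = 0$
$u{\left(M,T \right)} = -3$ ($u{\left(M,T \right)} = \frac{8 - 2}{-2 + 0} = \frac{6}{-2} = 6 \left(- \frac{1}{2}\right) = -3$)
$\frac{1}{5875} - u^{2}{\left(2,-2 \right)} = \frac{1}{5875} - \left(-3\right)^{2} = \frac{1}{5875} - 9 = - \frac{52874}{5875}$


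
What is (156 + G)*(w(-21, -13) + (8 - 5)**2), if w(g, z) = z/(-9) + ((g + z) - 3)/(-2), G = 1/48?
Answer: 3901769/864 ≈ 4515.9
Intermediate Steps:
G = 1/48 ≈ 0.020833
w(g, z) = 3/2 - 11*z/18 - g/2 (w(g, z) = z*(-1/9) + (-3 + g + z)*(-1/2) = -z/9 + (3/2 - g/2 - z/2) = 3/2 - 11*z/18 - g/2)
(156 + G)*(w(-21, -13) + (8 - 5)**2) = (156 + 1/48)*((3/2 - 11/18*(-13) - 1/2*(-21)) + (8 - 5)**2) = 7489*((3/2 + 143/18 + 21/2) + 3**2)/48 = 7489*(359/18 + 9)/48 = (7489/48)*(521/18) = 3901769/864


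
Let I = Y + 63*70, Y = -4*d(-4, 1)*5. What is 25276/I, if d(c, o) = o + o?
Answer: 12638/2185 ≈ 5.7840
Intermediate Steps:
d(c, o) = 2*o
Y = -40 (Y = -8*5 = -40)
I = 4370 (I = -40 + 63*70 = -40 + 4410 = 4370)
25276/I = 25276/4370 = 25276*(1/4370) = 12638/2185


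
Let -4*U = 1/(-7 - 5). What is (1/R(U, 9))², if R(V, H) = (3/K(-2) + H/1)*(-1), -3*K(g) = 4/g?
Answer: 4/729 ≈ 0.0054870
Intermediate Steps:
K(g) = -4/(3*g)
U = 1/48 (U = -1/(4*(-7 - 5)) = -¼/(-12) = -¼*(-1/12) = 1/48 ≈ 0.020833)
R(V, H) = -9/2 - H (R(V, H) = (3/((-4/3/(-2))) + H/1)*(-1) = (3/((-4/3*(-½))) + H*1)*(-1) = (3/(⅔) + H)*(-1) = (3*(3/2) + H)*(-1) = (9/2 + H)*(-1) = -9/2 - H)
(1/R(U, 9))² = (1/(-9/2 - 1*9))² = (1/(-9/2 - 9))² = (1/(-27/2))² = (-2/27)² = 4/729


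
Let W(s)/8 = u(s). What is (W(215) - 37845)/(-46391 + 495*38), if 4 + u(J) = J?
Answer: 36157/27581 ≈ 1.3109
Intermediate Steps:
u(J) = -4 + J
W(s) = -32 + 8*s (W(s) = 8*(-4 + s) = -32 + 8*s)
(W(215) - 37845)/(-46391 + 495*38) = ((-32 + 8*215) - 37845)/(-46391 + 495*38) = ((-32 + 1720) - 37845)/(-46391 + 18810) = (1688 - 37845)/(-27581) = -36157*(-1/27581) = 36157/27581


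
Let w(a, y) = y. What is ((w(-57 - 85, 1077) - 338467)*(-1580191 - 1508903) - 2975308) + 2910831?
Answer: 1042229360183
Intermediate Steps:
((w(-57 - 85, 1077) - 338467)*(-1580191 - 1508903) - 2975308) + 2910831 = ((1077 - 338467)*(-1580191 - 1508903) - 2975308) + 2910831 = (-337390*(-3089094) - 2975308) + 2910831 = (1042229424660 - 2975308) + 2910831 = 1042226449352 + 2910831 = 1042229360183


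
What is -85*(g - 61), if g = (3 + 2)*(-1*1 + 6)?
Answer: 3060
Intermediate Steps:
g = 25 (g = 5*(-1 + 6) = 5*5 = 25)
-85*(g - 61) = -85*(25 - 61) = -85*(-36) = 3060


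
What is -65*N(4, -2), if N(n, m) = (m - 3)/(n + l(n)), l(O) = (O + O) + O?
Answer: 325/16 ≈ 20.313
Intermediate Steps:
l(O) = 3*O (l(O) = 2*O + O = 3*O)
N(n, m) = (-3 + m)/(4*n) (N(n, m) = (m - 3)/(n + 3*n) = (-3 + m)/((4*n)) = (-3 + m)*(1/(4*n)) = (-3 + m)/(4*n))
-65*N(4, -2) = -65*(-3 - 2)/(4*4) = -65*(-5)/(4*4) = -65*(-5/16) = 325/16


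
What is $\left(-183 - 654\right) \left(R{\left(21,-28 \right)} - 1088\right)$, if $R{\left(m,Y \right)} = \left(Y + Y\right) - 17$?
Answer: $971757$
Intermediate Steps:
$R{\left(m,Y \right)} = -17 + 2 Y$ ($R{\left(m,Y \right)} = 2 Y - 17 = -17 + 2 Y$)
$\left(-183 - 654\right) \left(R{\left(21,-28 \right)} - 1088\right) = \left(-183 - 654\right) \left(\left(-17 + 2 \left(-28\right)\right) - 1088\right) = - 837 \left(\left(-17 - 56\right) - 1088\right) = - 837 \left(-73 - 1088\right) = \left(-837\right) \left(-1161\right) = 971757$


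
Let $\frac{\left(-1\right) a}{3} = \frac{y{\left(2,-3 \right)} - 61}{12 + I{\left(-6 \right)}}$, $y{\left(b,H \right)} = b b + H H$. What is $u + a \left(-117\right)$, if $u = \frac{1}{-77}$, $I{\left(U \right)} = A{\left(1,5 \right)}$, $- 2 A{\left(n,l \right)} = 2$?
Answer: $- \frac{117937}{77} \approx -1531.6$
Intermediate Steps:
$y{\left(b,H \right)} = H^{2} + b^{2}$ ($y{\left(b,H \right)} = b^{2} + H^{2} = H^{2} + b^{2}$)
$A{\left(n,l \right)} = -1$ ($A{\left(n,l \right)} = \left(- \frac{1}{2}\right) 2 = -1$)
$I{\left(U \right)} = -1$
$a = \frac{144}{11}$ ($a = - 3 \frac{\left(\left(-3\right)^{2} + 2^{2}\right) - 61}{12 - 1} = - 3 \frac{\left(9 + 4\right) - 61}{11} = - 3 \left(13 - 61\right) \frac{1}{11} = - 3 \left(\left(-48\right) \frac{1}{11}\right) = \left(-3\right) \left(- \frac{48}{11}\right) = \frac{144}{11} \approx 13.091$)
$u = - \frac{1}{77} \approx -0.012987$
$u + a \left(-117\right) = - \frac{1}{77} + \frac{144}{11} \left(-117\right) = - \frac{1}{77} - \frac{16848}{11} = - \frac{117937}{77}$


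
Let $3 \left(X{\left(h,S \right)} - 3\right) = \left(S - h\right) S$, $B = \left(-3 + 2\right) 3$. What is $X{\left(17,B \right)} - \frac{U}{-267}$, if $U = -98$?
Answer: $\frac{6043}{267} \approx 22.633$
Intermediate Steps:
$B = -3$ ($B = \left(-1\right) 3 = -3$)
$X{\left(h,S \right)} = 3 + \frac{S \left(S - h\right)}{3}$ ($X{\left(h,S \right)} = 3 + \frac{\left(S - h\right) S}{3} = 3 + \frac{S \left(S - h\right)}{3}$)
$X{\left(17,B \right)} - \frac{U}{-267} = \left(3 + \frac{\left(-3\right)^{2}}{3} - \left(-1\right) 17\right) - - \frac{98}{-267} = \left(3 + \frac{1}{3} \cdot 9 + 17\right) - \left(-98\right) \left(- \frac{1}{267}\right) = \left(3 + 3 + 17\right) - \frac{98}{267} = 23 - \frac{98}{267} = \frac{6043}{267}$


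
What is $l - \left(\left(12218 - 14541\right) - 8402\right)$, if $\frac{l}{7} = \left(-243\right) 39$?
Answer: $-55614$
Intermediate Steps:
$l = -66339$ ($l = 7 \left(\left(-243\right) 39\right) = 7 \left(-9477\right) = -66339$)
$l - \left(\left(12218 - 14541\right) - 8402\right) = -66339 - \left(\left(12218 - 14541\right) - 8402\right) = -66339 - \left(-2323 - 8402\right) = -66339 - -10725 = -66339 + 10725 = -55614$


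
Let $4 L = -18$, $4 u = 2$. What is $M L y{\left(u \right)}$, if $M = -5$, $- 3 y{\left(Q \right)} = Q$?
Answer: $- \frac{15}{4} \approx -3.75$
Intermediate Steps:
$u = \frac{1}{2}$ ($u = \frac{1}{4} \cdot 2 = \frac{1}{2} \approx 0.5$)
$y{\left(Q \right)} = - \frac{Q}{3}$
$L = - \frac{9}{2}$ ($L = \frac{1}{4} \left(-18\right) = - \frac{9}{2} \approx -4.5$)
$M L y{\left(u \right)} = \left(-5\right) \left(- \frac{9}{2}\right) \left(\left(- \frac{1}{3}\right) \frac{1}{2}\right) = \frac{45}{2} \left(- \frac{1}{6}\right) = - \frac{15}{4}$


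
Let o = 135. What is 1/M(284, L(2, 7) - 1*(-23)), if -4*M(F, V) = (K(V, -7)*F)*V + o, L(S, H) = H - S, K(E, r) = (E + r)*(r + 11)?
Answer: -4/668103 ≈ -5.9871e-6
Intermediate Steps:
K(E, r) = (11 + r)*(E + r) (K(E, r) = (E + r)*(11 + r) = (11 + r)*(E + r))
M(F, V) = -135/4 - F*V*(-28 + 4*V)/4 (M(F, V) = -((((-7)² + 11*V + 11*(-7) + V*(-7))*F)*V + 135)/4 = -(((49 + 11*V - 77 - 7*V)*F)*V + 135)/4 = -(((-28 + 4*V)*F)*V + 135)/4 = -((F*(-28 + 4*V))*V + 135)/4 = -(F*V*(-28 + 4*V) + 135)/4 = -(135 + F*V*(-28 + 4*V))/4 = -135/4 - F*V*(-28 + 4*V)/4)
1/M(284, L(2, 7) - 1*(-23)) = 1/(-135/4 - 1*284*((7 - 1*2) - 1*(-23))*(-7 + ((7 - 1*2) - 1*(-23)))) = 1/(-135/4 - 1*284*((7 - 2) + 23)*(-7 + ((7 - 2) + 23))) = 1/(-135/4 - 1*284*(5 + 23)*(-7 + (5 + 23))) = 1/(-135/4 - 1*284*28*(-7 + 28)) = 1/(-135/4 - 1*284*28*21) = 1/(-135/4 - 166992) = 1/(-668103/4) = -4/668103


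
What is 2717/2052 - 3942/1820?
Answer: -41369/49140 ≈ -0.84186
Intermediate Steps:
2717/2052 - 3942/1820 = 2717*(1/2052) - 3942*1/1820 = 143/108 - 1971/910 = -41369/49140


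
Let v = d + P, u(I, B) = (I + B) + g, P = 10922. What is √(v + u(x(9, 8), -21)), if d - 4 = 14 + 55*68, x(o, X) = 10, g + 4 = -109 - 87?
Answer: √14469 ≈ 120.29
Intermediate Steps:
g = -200 (g = -4 + (-109 - 87) = -4 - 196 = -200)
d = 3758 (d = 4 + (14 + 55*68) = 4 + (14 + 3740) = 4 + 3754 = 3758)
u(I, B) = -200 + B + I (u(I, B) = (I + B) - 200 = (B + I) - 200 = -200 + B + I)
v = 14680 (v = 3758 + 10922 = 14680)
√(v + u(x(9, 8), -21)) = √(14680 + (-200 - 21 + 10)) = √(14680 - 211) = √14469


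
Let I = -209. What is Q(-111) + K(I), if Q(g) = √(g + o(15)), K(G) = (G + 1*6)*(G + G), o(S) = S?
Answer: 84854 + 4*I*√6 ≈ 84854.0 + 9.798*I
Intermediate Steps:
K(G) = 2*G*(6 + G) (K(G) = (G + 6)*(2*G) = (6 + G)*(2*G) = 2*G*(6 + G))
Q(g) = √(15 + g) (Q(g) = √(g + 15) = √(15 + g))
Q(-111) + K(I) = √(15 - 111) + 2*(-209)*(6 - 209) = √(-96) + 2*(-209)*(-203) = 4*I*√6 + 84854 = 84854 + 4*I*√6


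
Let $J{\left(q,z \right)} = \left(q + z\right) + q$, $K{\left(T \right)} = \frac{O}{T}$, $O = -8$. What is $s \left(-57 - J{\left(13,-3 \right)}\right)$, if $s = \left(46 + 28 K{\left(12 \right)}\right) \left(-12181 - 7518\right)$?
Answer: $\frac{129225440}{3} \approx 4.3075 \cdot 10^{7}$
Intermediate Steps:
$K{\left(T \right)} = - \frac{8}{T}$
$J{\left(q,z \right)} = z + 2 q$
$s = - \frac{1615318}{3}$ ($s = \left(46 + 28 \left(- \frac{8}{12}\right)\right) \left(-12181 - 7518\right) = \left(46 + 28 \left(\left(-8\right) \frac{1}{12}\right)\right) \left(-19699\right) = \left(46 + 28 \left(- \frac{2}{3}\right)\right) \left(-19699\right) = \left(46 - \frac{56}{3}\right) \left(-19699\right) = \frac{82}{3} \left(-19699\right) = - \frac{1615318}{3} \approx -5.3844 \cdot 10^{5}$)
$s \left(-57 - J{\left(13,-3 \right)}\right) = - \frac{1615318 \left(-57 - \left(-3 + 2 \cdot 13\right)\right)}{3} = - \frac{1615318 \left(-57 - \left(-3 + 26\right)\right)}{3} = - \frac{1615318 \left(-57 - 23\right)}{3} = \left(- \frac{1615318}{3}\right) \left(-80\right) = \frac{129225440}{3}$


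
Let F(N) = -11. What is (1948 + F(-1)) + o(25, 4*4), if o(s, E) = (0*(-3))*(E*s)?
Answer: 1937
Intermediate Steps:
o(s, E) = 0 (o(s, E) = 0*(E*s) = 0)
(1948 + F(-1)) + o(25, 4*4) = (1948 - 11) + 0 = 1937 + 0 = 1937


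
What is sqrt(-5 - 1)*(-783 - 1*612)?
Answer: -1395*I*sqrt(6) ≈ -3417.0*I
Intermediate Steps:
sqrt(-5 - 1)*(-783 - 1*612) = sqrt(-6)*(-783 - 612) = (I*sqrt(6))*(-1395) = -1395*I*sqrt(6)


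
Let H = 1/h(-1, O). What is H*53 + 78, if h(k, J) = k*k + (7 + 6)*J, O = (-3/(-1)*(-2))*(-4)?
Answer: 24467/313 ≈ 78.169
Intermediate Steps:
O = 24 (O = (-3*(-1)*(-2))*(-4) = (3*(-2))*(-4) = -6*(-4) = 24)
h(k, J) = k² + 13*J
H = 1/313 (H = 1/((-1)² + 13*24) = 1/(1 + 312) = 1/313 ≈ 0.0031949)
H*53 + 78 = (1/313)*53 + 78 = 53/313 + 78 = 24467/313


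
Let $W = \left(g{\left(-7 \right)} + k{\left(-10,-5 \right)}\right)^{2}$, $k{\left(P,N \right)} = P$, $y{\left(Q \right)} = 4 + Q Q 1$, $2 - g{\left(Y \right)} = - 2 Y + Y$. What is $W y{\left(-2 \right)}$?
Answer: $1800$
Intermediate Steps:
$g{\left(Y \right)} = 2 + Y$ ($g{\left(Y \right)} = 2 - \left(- 2 Y + Y\right) = 2 - - Y = 2 + Y$)
$y{\left(Q \right)} = 4 + Q^{2}$ ($y{\left(Q \right)} = 4 + Q^{2} \cdot 1 = 4 + Q^{2}$)
$W = 225$ ($W = \left(\left(2 - 7\right) - 10\right)^{2} = \left(-5 - 10\right)^{2} = \left(-15\right)^{2} = 225$)
$W y{\left(-2 \right)} = 225 \left(4 + \left(-2\right)^{2}\right) = 225 \left(4 + 4\right) = 225 \cdot 8 = 1800$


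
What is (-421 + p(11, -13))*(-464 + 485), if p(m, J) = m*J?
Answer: -11844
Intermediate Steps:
p(m, J) = J*m
(-421 + p(11, -13))*(-464 + 485) = (-421 - 13*11)*(-464 + 485) = (-421 - 143)*21 = -564*21 = -11844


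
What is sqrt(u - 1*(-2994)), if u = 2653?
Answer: sqrt(5647) ≈ 75.146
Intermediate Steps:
sqrt(u - 1*(-2994)) = sqrt(2653 - 1*(-2994)) = sqrt(2653 + 2994) = sqrt(5647)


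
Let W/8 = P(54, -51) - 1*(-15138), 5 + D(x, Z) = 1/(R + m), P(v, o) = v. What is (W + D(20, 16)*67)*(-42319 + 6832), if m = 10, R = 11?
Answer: -30108211752/7 ≈ -4.3012e+9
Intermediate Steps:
D(x, Z) = -104/21 (D(x, Z) = -5 + 1/(11 + 10) = -5 + 1/21 = -104/21)
W = 121536 (W = 8*(54 - 1*(-15138)) = 8*(54 + 15138) = 8*15192 = 121536)
(W + D(20, 16)*67)*(-42319 + 6832) = (121536 - 104/21*67)*(-42319 + 6832) = (121536 - 6968/21)*(-35487) = (2545288/21)*(-35487) = -30108211752/7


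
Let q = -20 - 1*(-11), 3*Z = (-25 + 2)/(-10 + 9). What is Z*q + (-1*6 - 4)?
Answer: -79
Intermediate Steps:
Z = 23/3 (Z = ((-25 + 2)/(-10 + 9))/3 = (-23/(-1))/3 = (-23*(-1))/3 = (1/3)*23 = 23/3 ≈ 7.6667)
q = -9 (q = -20 + 11 = -9)
Z*q + (-1*6 - 4) = (23/3)*(-9) + (-1*6 - 4) = -69 + (-6 - 4) = -69 - 10 = -79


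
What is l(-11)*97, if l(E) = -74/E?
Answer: 7178/11 ≈ 652.54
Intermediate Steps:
l(-11)*97 = -74/(-11)*97 = -74*(-1/11)*97 = (74/11)*97 = 7178/11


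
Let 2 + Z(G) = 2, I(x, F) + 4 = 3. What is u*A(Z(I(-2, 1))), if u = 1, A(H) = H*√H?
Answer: 0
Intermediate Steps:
I(x, F) = -1 (I(x, F) = -4 + 3 = -1)
Z(G) = 0 (Z(G) = -2 + 2 = 0)
A(H) = H^(3/2)
u*A(Z(I(-2, 1))) = 1*0^(3/2) = 1*0 = 0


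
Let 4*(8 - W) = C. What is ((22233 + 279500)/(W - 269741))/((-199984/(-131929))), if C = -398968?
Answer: -39807332957/33995480144 ≈ -1.1710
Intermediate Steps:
W = 99750 (W = 8 - ¼*(-398968) = 8 + 99742 = 99750)
((22233 + 279500)/(W - 269741))/((-199984/(-131929))) = ((22233 + 279500)/(99750 - 269741))/((-199984/(-131929))) = (301733/(-169991))/((-199984*(-1/131929))) = (301733*(-1/169991))/(199984/131929) = -301733/169991*131929/199984 = -39807332957/33995480144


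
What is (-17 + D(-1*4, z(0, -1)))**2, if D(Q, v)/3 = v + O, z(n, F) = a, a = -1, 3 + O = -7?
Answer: 2500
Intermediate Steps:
O = -10 (O = -3 - 7 = -10)
z(n, F) = -1
D(Q, v) = -30 + 3*v (D(Q, v) = 3*(v - 10) = 3*(-10 + v) = -30 + 3*v)
(-17 + D(-1*4, z(0, -1)))**2 = (-17 + (-30 + 3*(-1)))**2 = (-17 + (-30 - 3))**2 = (-17 - 33)**2 = (-50)**2 = 2500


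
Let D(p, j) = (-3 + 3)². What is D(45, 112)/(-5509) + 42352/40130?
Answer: 21176/20065 ≈ 1.0554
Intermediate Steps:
D(p, j) = 0 (D(p, j) = 0² = 0)
D(45, 112)/(-5509) + 42352/40130 = 0/(-5509) + 42352/40130 = 0*(-1/5509) + 42352*(1/40130) = 0 + 21176/20065 = 21176/20065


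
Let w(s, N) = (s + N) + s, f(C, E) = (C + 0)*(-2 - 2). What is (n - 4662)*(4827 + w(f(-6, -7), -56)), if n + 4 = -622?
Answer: -25482872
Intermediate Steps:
n = -626 (n = -4 - 622 = -626)
f(C, E) = -4*C (f(C, E) = C*(-4) = -4*C)
w(s, N) = N + 2*s (w(s, N) = (N + s) + s = N + 2*s)
(n - 4662)*(4827 + w(f(-6, -7), -56)) = (-626 - 4662)*(4827 + (-56 + 2*(-4*(-6)))) = -5288*(4827 + (-56 + 2*24)) = -5288*(4827 + (-56 + 48)) = -5288*(4827 - 8) = -5288*4819 = -25482872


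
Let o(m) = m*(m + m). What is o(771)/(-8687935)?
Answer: -1188882/8687935 ≈ -0.13684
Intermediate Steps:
o(m) = 2*m² (o(m) = m*(2*m) = 2*m²)
o(771)/(-8687935) = (2*771²)/(-8687935) = (2*594441)*(-1/8687935) = 1188882*(-1/8687935) = -1188882/8687935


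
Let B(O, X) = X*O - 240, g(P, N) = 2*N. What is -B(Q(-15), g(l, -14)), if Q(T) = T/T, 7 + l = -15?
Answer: 268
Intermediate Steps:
l = -22 (l = -7 - 15 = -22)
Q(T) = 1
B(O, X) = -240 + O*X (B(O, X) = O*X - 240 = -240 + O*X)
-B(Q(-15), g(l, -14)) = -(-240 + 1*(2*(-14))) = -(-240 + 1*(-28)) = -(-240 - 28) = -1*(-268) = 268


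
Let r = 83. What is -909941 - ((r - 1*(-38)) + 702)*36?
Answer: -939569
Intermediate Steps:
-909941 - ((r - 1*(-38)) + 702)*36 = -909941 - ((83 - 1*(-38)) + 702)*36 = -909941 - ((83 + 38) + 702)*36 = -909941 - (121 + 702)*36 = -909941 - 823*36 = -909941 - 1*29628 = -909941 - 29628 = -939569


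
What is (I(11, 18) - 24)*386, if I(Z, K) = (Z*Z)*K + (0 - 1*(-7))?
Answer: 834146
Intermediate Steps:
I(Z, K) = 7 + K*Z² (I(Z, K) = Z²*K + (0 + 7) = K*Z² + 7 = 7 + K*Z²)
(I(11, 18) - 24)*386 = ((7 + 18*11²) - 24)*386 = ((7 + 18*121) - 24)*386 = ((7 + 2178) - 24)*386 = (2185 - 24)*386 = 2161*386 = 834146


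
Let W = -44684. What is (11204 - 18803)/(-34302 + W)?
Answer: 7599/78986 ≈ 0.096207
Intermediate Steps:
(11204 - 18803)/(-34302 + W) = (11204 - 18803)/(-34302 - 44684) = -7599/(-78986) = -7599*(-1/78986) = 7599/78986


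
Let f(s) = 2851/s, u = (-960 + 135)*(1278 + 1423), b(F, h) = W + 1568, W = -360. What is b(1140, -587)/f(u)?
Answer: -2691816600/2851 ≈ -9.4417e+5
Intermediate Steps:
b(F, h) = 1208 (b(F, h) = -360 + 1568 = 1208)
u = -2228325 (u = -825*2701 = -2228325)
b(1140, -587)/f(u) = 1208/((2851/(-2228325))) = 1208/((2851*(-1/2228325))) = 1208/(-2851/2228325) = 1208*(-2228325/2851) = -2691816600/2851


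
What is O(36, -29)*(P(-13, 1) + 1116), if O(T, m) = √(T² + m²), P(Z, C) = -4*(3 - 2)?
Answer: 1112*√2137 ≈ 51405.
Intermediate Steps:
P(Z, C) = -4 (P(Z, C) = -4*1 = -4)
O(36, -29)*(P(-13, 1) + 1116) = √(36² + (-29)²)*(-4 + 1116) = √(1296 + 841)*1112 = √2137*1112 = 1112*√2137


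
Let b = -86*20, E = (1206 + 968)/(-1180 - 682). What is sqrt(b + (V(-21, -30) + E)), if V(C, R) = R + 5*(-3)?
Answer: I*sqrt(31241738)/133 ≈ 42.026*I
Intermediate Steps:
V(C, R) = -15 + R (V(C, R) = R - 15 = -15 + R)
E = -1087/931 (E = 2174/(-1862) = 2174*(-1/1862) = -1087/931 ≈ -1.1676)
b = -1720
sqrt(b + (V(-21, -30) + E)) = sqrt(-1720 + ((-15 - 30) - 1087/931)) = sqrt(-1720 + (-45 - 1087/931)) = sqrt(-1720 - 42982/931) = sqrt(-1644302/931) = I*sqrt(31241738)/133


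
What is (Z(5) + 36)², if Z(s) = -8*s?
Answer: 16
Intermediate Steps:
(Z(5) + 36)² = (-8*5 + 36)² = (-40 + 36)² = (-4)² = 16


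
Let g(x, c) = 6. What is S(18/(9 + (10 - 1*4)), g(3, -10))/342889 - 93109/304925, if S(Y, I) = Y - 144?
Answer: -31969595191/104555428325 ≈ -0.30577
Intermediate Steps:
S(Y, I) = -144 + Y
S(18/(9 + (10 - 1*4)), g(3, -10))/342889 - 93109/304925 = (-144 + 18/(9 + (10 - 1*4)))/342889 - 93109/304925 = (-144 + 18/(9 + (10 - 4)))*(1/342889) - 93109*1/304925 = (-144 + 18/(9 + 6))*(1/342889) - 93109/304925 = (-144 + 18/15)*(1/342889) - 93109/304925 = (-144 + (1/15)*18)*(1/342889) - 93109/304925 = (-144 + 6/5)*(1/342889) - 93109/304925 = -714/5*1/342889 - 93109/304925 = -714/1714445 - 93109/304925 = -31969595191/104555428325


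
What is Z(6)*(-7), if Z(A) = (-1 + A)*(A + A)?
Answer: -420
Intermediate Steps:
Z(A) = 2*A*(-1 + A) (Z(A) = (-1 + A)*(2*A) = 2*A*(-1 + A))
Z(6)*(-7) = (2*6*(-1 + 6))*(-7) = (2*6*5)*(-7) = 60*(-7) = -420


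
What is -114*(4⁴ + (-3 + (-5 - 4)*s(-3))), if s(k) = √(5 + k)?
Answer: -28842 + 1026*√2 ≈ -27391.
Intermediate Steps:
-114*(4⁴ + (-3 + (-5 - 4)*s(-3))) = -114*(4⁴ + (-3 + (-5 - 4)*√(5 - 3))) = -114*(256 + (-3 - 9*√2)) = -114*(253 - 9*√2) = -28842 + 1026*√2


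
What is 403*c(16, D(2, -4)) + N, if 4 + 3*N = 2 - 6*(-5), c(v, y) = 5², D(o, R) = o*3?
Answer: 30253/3 ≈ 10084.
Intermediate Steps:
D(o, R) = 3*o
c(v, y) = 25
N = 28/3 (N = -4/3 + (2 - 6*(-5))/3 = -4/3 + (2 + 30)/3 = -4/3 + (⅓)*32 = -4/3 + 32/3 = 28/3 ≈ 9.3333)
403*c(16, D(2, -4)) + N = 403*25 + 28/3 = 10075 + 28/3 = 30253/3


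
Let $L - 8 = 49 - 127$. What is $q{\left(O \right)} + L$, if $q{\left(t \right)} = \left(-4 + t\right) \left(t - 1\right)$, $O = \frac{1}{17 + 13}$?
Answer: $- \frac{59549}{900} \approx -66.166$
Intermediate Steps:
$L = -70$ ($L = 8 + \left(49 - 127\right) = 8 - 78 = -70$)
$O = \frac{1}{30} \approx 0.033333$
$q{\left(t \right)} = \left(-1 + t\right) \left(-4 + t\right)$ ($q{\left(t \right)} = \left(-4 + t\right) \left(-1 + t\right) = \left(-1 + t\right) \left(-4 + t\right)$)
$q{\left(O \right)} + L = \left(4 + \left(\frac{1}{30}\right)^{2} - \frac{1}{6}\right) - 70 = \left(4 + \frac{1}{900} - \frac{1}{6}\right) - 70 = \frac{3451}{900} - 70 = - \frac{59549}{900}$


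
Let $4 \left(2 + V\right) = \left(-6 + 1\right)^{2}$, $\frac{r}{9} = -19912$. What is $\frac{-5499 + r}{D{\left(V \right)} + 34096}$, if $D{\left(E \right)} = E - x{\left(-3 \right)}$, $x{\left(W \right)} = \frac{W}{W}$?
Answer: $- \frac{738828}{136397} \approx -5.4167$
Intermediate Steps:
$x{\left(W \right)} = 1$
$r = -179208$ ($r = 9 \left(-19912\right) = -179208$)
$V = \frac{17}{4}$ ($V = -2 + \frac{\left(-6 + 1\right)^{2}}{4} = -2 + \frac{\left(-5\right)^{2}}{4} = -2 + \frac{1}{4} \cdot 25 = -2 + \frac{25}{4} = \frac{17}{4} \approx 4.25$)
$D{\left(E \right)} = -1 + E$ ($D{\left(E \right)} = E - 1 = -1 + E$)
$\frac{-5499 + r}{D{\left(V \right)} + 34096} = \frac{-5499 - 179208}{\left(-1 + \frac{17}{4}\right) + 34096} = - \frac{184707}{\frac{13}{4} + 34096} = - \frac{184707}{\frac{136397}{4}} = \left(-184707\right) \frac{4}{136397} = - \frac{738828}{136397}$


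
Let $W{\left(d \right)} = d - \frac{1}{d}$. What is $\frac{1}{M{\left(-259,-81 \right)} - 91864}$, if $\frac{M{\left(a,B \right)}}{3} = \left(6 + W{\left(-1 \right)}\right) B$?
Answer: $- \frac{1}{93322} \approx -1.0716 \cdot 10^{-5}$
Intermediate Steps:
$M{\left(a,B \right)} = 18 B$ ($M{\left(a,B \right)} = 3 \left(6 - 0\right) B = 3 \left(6 + \left(-1 + 1\right)\right) B = 3 \left(6 + 0\right) B = 3 \cdot 6 B = 18 B$)
$\frac{1}{M{\left(-259,-81 \right)} - 91864} = \frac{1}{18 \left(-81\right) - 91864} = \frac{1}{-1458 - 91864} = \frac{1}{-93322} = - \frac{1}{93322}$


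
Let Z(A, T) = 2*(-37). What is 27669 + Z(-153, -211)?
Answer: 27595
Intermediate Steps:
Z(A, T) = -74
27669 + Z(-153, -211) = 27669 - 74 = 27595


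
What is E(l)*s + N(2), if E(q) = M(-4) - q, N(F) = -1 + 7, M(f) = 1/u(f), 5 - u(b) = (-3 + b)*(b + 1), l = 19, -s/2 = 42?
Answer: 6429/4 ≈ 1607.3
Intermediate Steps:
s = -84 (s = -2*42 = -84)
u(b) = 5 - (1 + b)*(-3 + b) (u(b) = 5 - (-3 + b)*(b + 1) = 5 - (-3 + b)*(1 + b) = 5 - (1 + b)*(-3 + b))
M(f) = 1/(8 - f² + 2*f)
N(F) = 6
E(q) = -1/16 - q (E(q) = 1/(8 - 1*(-4)² + 2*(-4)) - q = 1/(8 - 1*16 - 8) - q = 1/(8 - 16 - 8) - q = 1/(-16) - q = -1/16 - q)
E(l)*s + N(2) = (-1/16 - 1*19)*(-84) + 6 = (-1/16 - 19)*(-84) + 6 = -305/16*(-84) + 6 = 6405/4 + 6 = 6429/4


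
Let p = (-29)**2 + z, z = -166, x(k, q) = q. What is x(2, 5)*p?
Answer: 3375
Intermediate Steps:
p = 675 (p = (-29)**2 - 166 = 841 - 166 = 675)
x(2, 5)*p = 5*675 = 3375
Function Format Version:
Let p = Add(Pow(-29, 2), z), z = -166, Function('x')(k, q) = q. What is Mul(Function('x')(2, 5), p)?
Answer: 3375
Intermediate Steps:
p = 675 (p = Add(Pow(-29, 2), -166) = Add(841, -166) = 675)
Mul(Function('x')(2, 5), p) = Mul(5, 675) = 3375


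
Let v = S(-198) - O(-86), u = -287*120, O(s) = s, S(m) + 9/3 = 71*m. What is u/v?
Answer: 6888/2795 ≈ 2.4644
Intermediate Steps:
S(m) = -3 + 71*m
u = -34440
v = -13975 (v = (-3 + 71*(-198)) - 1*(-86) = (-3 - 14058) + 86 = -14061 + 86 = -13975)
u/v = -34440/(-13975) = -34440*(-1/13975) = 6888/2795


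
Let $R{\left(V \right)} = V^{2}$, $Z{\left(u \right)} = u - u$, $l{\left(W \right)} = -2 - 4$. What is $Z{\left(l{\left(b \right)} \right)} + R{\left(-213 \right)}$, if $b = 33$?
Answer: $45369$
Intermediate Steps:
$l{\left(W \right)} = -6$
$Z{\left(u \right)} = 0$
$Z{\left(l{\left(b \right)} \right)} + R{\left(-213 \right)} = 0 + \left(-213\right)^{2} = 0 + 45369 = 45369$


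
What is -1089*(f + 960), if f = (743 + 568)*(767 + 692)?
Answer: -2084029101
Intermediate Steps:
f = 1912749 (f = 1311*1459 = 1912749)
-1089*(f + 960) = -1089*(1912749 + 960) = -1089*1913709 = -2084029101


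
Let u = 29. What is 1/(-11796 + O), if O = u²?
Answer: -1/10955 ≈ -9.1283e-5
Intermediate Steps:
O = 841 (O = 29² = 841)
1/(-11796 + O) = 1/(-11796 + 841) = 1/(-10955) = -1/10955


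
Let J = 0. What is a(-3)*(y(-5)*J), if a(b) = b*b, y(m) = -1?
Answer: 0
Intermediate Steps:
a(b) = b²
a(-3)*(y(-5)*J) = (-3)²*(-1*0) = 9*0 = 0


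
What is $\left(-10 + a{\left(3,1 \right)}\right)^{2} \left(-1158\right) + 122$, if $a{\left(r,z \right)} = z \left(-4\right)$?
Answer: $-226846$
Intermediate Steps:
$a{\left(r,z \right)} = - 4 z$
$\left(-10 + a{\left(3,1 \right)}\right)^{2} \left(-1158\right) + 122 = \left(-10 - 4\right)^{2} \left(-1158\right) + 122 = \left(-14\right)^{2} \left(-1158\right) + 122 = 196 \left(-1158\right) + 122 = -226968 + 122 = -226846$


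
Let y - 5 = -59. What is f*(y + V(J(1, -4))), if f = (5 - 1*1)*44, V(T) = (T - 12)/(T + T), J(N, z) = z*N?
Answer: -9152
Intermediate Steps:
y = -54 (y = 5 - 59 = -54)
J(N, z) = N*z
V(T) = (-12 + T)/(2*T) (V(T) = (-12 + T)/((2*T)) = (-12 + T)*(1/(2*T)) = (-12 + T)/(2*T))
f = 176 (f = (5 - 1)*44 = 4*44 = 176)
f*(y + V(J(1, -4))) = 176*(-54 + (-12 + 1*(-4))/(2*((1*(-4))))) = 176*(-54 + (½)*(-12 - 4)/(-4)) = 176*(-54 + (½)*(-¼)*(-16)) = 176*(-54 + 2) = 176*(-52) = -9152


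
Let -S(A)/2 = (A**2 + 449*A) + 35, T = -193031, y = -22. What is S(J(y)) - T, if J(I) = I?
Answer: 211749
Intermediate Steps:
S(A) = -70 - 898*A - 2*A**2 (S(A) = -2*((A**2 + 449*A) + 35) = -2*(35 + A**2 + 449*A) = -70 - 898*A - 2*A**2)
S(J(y)) - T = (-70 - 898*(-22) - 2*(-22)**2) - 1*(-193031) = (-70 + 19756 - 2*484) + 193031 = (-70 + 19756 - 968) + 193031 = 18718 + 193031 = 211749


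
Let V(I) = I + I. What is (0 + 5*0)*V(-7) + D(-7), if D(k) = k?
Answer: -7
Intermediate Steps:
V(I) = 2*I
(0 + 5*0)*V(-7) + D(-7) = (0 + 5*0)*(2*(-7)) - 7 = (0 + 0)*(-14) - 7 = 0*(-14) - 7 = 0 - 7 = -7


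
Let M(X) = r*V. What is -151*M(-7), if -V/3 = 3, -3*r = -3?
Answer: 1359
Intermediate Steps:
r = 1 (r = -⅓*(-3) = 1)
V = -9 (V = -3*3 = -9)
M(X) = -9 (M(X) = 1*(-9) = -9)
-151*M(-7) = -151*(-9) = 1359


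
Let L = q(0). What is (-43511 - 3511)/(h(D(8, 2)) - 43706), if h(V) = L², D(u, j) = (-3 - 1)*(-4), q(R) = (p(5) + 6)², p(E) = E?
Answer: 47022/29065 ≈ 1.6178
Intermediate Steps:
q(R) = 121 (q(R) = (5 + 6)² = 11² = 121)
D(u, j) = 16 (D(u, j) = -4*(-4) = 16)
L = 121
h(V) = 14641 (h(V) = 121² = 14641)
(-43511 - 3511)/(h(D(8, 2)) - 43706) = (-43511 - 3511)/(14641 - 43706) = -47022/(-29065) = -47022*(-1/29065) = 47022/29065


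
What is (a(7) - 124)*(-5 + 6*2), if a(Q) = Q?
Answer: -819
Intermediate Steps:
(a(7) - 124)*(-5 + 6*2) = (7 - 124)*(-5 + 6*2) = -117*(-5 + 12) = -117*7 = -819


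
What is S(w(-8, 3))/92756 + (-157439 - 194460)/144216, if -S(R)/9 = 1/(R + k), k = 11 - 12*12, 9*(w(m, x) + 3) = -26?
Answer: -1275028683547/522535128750 ≈ -2.4401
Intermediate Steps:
w(m, x) = -53/9 (w(m, x) = -3 + (⅑)*(-26) = -3 - 26/9 = -53/9)
k = -133 (k = 11 - 144 = -133)
S(R) = -9/(-133 + R) (S(R) = -9/(R - 133) = -9/(-133 + R))
S(w(-8, 3))/92756 + (-157439 - 194460)/144216 = -9/(-133 - 53/9)/92756 + (-157439 - 194460)/144216 = -9/(-1250/9)*(1/92756) - 351899*1/144216 = -9*(-9/1250)*(1/92756) - 351899/144216 = (81/1250)*(1/92756) - 351899/144216 = 81/115945000 - 351899/144216 = -1275028683547/522535128750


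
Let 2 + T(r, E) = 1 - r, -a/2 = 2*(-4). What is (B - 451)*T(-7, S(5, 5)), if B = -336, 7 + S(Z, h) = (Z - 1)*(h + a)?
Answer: -4722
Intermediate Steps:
a = 16 (a = -4*(-4) = -2*(-8) = 16)
S(Z, h) = -7 + (-1 + Z)*(16 + h) (S(Z, h) = -7 + (Z - 1)*(h + 16) = -7 + (-1 + Z)*(16 + h))
T(r, E) = -1 - r (T(r, E) = -2 + (1 - r) = -1 - r)
(B - 451)*T(-7, S(5, 5)) = (-336 - 451)*(-1 - 1*(-7)) = -787*(-1 + 7) = -787*6 = -4722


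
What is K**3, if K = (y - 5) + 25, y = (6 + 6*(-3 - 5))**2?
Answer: 5677858304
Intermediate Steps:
y = 1764 (y = (6 + 6*(-8))**2 = (6 - 48)**2 = (-42)**2 = 1764)
K = 1784 (K = (1764 - 5) + 25 = 1759 + 25 = 1784)
K**3 = 1784**3 = 5677858304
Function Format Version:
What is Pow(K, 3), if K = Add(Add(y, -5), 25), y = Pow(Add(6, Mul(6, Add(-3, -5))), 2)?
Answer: 5677858304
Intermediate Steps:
y = 1764 (y = Pow(Add(6, Mul(6, -8)), 2) = Pow(Add(6, -48), 2) = Pow(-42, 2) = 1764)
K = 1784 (K = Add(Add(1764, -5), 25) = Add(1759, 25) = 1784)
Pow(K, 3) = Pow(1784, 3) = 5677858304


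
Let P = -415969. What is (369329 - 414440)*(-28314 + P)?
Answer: 20042050413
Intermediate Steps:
(369329 - 414440)*(-28314 + P) = (369329 - 414440)*(-28314 - 415969) = -45111*(-444283) = 20042050413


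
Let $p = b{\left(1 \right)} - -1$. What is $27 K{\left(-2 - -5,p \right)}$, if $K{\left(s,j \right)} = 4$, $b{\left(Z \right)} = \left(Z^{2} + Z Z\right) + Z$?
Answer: $108$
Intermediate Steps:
$b{\left(Z \right)} = Z + 2 Z^{2}$ ($b{\left(Z \right)} = \left(Z^{2} + Z^{2}\right) + Z = 2 Z^{2} + Z = Z + 2 Z^{2}$)
$p = 4$ ($p = 1 \left(1 + 2 \cdot 1\right) - -1 = 1 \left(1 + 2\right) + 1 = 1 \cdot 3 + 1 = 3 + 1 = 4$)
$27 K{\left(-2 - -5,p \right)} = 27 \cdot 4 = 108$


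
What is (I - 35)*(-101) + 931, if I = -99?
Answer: 14465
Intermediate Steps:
(I - 35)*(-101) + 931 = (-99 - 35)*(-101) + 931 = -134*(-101) + 931 = 13534 + 931 = 14465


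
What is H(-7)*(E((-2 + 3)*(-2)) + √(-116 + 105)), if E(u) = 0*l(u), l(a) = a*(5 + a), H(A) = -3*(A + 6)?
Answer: 3*I*√11 ≈ 9.9499*I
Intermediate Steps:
H(A) = -18 - 3*A (H(A) = -3*(6 + A) = -18 - 3*A)
E(u) = 0 (E(u) = 0*(u*(5 + u)) = 0)
H(-7)*(E((-2 + 3)*(-2)) + √(-116 + 105)) = (-18 - 3*(-7))*(0 + √(-116 + 105)) = (-18 + 21)*(0 + √(-11)) = 3*(0 + I*√11) = 3*(I*√11) = 3*I*√11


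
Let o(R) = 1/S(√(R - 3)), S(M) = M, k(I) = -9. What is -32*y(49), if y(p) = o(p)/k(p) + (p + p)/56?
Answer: -56 + 16*√46/207 ≈ -55.476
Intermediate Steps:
o(R) = (-3 + R)^(-½) (o(R) = 1/(√(R - 3)) = 1/(√(-3 + R)) = (-3 + R)^(-½))
y(p) = -1/(9*√(-3 + p)) + p/28 (y(p) = 1/(√(-3 + p)*(-9)) + (p + p)/56 = -⅑/√(-3 + p) + (2*p)*(1/56) = -1/(9*√(-3 + p)) + p/28)
-32*y(49) = -32*(-1/(9*√(-3 + 49)) + (1/28)*49) = -32*(-√46/414 + 7/4) = -32*(7/4 - √46/414) = -56 + 16*√46/207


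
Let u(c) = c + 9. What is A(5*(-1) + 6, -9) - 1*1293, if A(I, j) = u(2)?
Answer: -1282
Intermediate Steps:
u(c) = 9 + c
A(I, j) = 11 (A(I, j) = 9 + 2 = 11)
A(5*(-1) + 6, -9) - 1*1293 = 11 - 1*1293 = 11 - 1293 = -1282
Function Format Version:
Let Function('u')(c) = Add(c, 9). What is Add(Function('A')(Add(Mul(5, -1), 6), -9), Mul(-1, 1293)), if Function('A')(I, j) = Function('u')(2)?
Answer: -1282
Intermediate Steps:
Function('u')(c) = Add(9, c)
Function('A')(I, j) = 11 (Function('A')(I, j) = Add(9, 2) = 11)
Add(Function('A')(Add(Mul(5, -1), 6), -9), Mul(-1, 1293)) = Add(11, Mul(-1, 1293)) = Add(11, -1293) = -1282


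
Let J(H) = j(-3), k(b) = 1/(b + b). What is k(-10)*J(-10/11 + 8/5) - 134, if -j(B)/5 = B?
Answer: -539/4 ≈ -134.75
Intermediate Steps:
j(B) = -5*B
k(b) = 1/(2*b)
J(H) = 15 (J(H) = -5*(-3) = 15)
k(-10)*J(-10/11 + 8/5) - 134 = ((1/2)/(-10))*15 - 134 = ((1/2)*(-1/10))*15 - 134 = -1/20*15 - 134 = -3/4 - 134 = -539/4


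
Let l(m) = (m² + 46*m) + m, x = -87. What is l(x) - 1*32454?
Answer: -28974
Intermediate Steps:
l(m) = m² + 47*m
l(x) - 1*32454 = -87*(47 - 87) - 1*32454 = -87*(-40) - 32454 = 3480 - 32454 = -28974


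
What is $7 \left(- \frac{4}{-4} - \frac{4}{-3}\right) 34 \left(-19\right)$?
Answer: $- \frac{31654}{3} \approx -10551.0$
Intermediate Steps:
$7 \left(- \frac{4}{-4} - \frac{4}{-3}\right) 34 \left(-19\right) = 7 \left(\left(-4\right) \left(- \frac{1}{4}\right) - - \frac{4}{3}\right) 34 \left(-19\right) = 7 \left(1 + \frac{4}{3}\right) 34 \left(-19\right) = 7 \cdot \frac{7}{3} \cdot 34 \left(-19\right) = \frac{49}{3} \cdot 34 \left(-19\right) = \frac{1666}{3} \left(-19\right) = - \frac{31654}{3}$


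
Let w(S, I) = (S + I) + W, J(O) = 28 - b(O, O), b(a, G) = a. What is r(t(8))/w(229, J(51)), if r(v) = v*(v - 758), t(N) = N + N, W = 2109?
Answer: -11872/2315 ≈ -5.1283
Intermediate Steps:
t(N) = 2*N
J(O) = 28 - O
w(S, I) = 2109 + I + S (w(S, I) = (S + I) + 2109 = (I + S) + 2109 = 2109 + I + S)
r(v) = v*(-758 + v)
r(t(8))/w(229, J(51)) = ((2*8)*(-758 + 2*8))/(2109 + (28 - 1*51) + 229) = (16*(-758 + 16))/(2109 + (28 - 51) + 229) = (16*(-742))/(2109 - 23 + 229) = -11872/2315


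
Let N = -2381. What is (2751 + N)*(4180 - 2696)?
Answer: 549080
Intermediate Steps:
(2751 + N)*(4180 - 2696) = (2751 - 2381)*(4180 - 2696) = 370*1484 = 549080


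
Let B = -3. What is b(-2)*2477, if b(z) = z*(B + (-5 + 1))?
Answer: 34678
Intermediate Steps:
b(z) = -7*z (b(z) = z*(-3 + (-5 + 1)) = z*(-3 - 4) = z*(-7) = -7*z)
b(-2)*2477 = -7*(-2)*2477 = 14*2477 = 34678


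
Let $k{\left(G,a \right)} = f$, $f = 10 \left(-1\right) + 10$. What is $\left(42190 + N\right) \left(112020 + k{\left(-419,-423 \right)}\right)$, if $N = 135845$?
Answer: $19943480700$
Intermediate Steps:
$f = 0$ ($f = -10 + 10 = 0$)
$k{\left(G,a \right)} = 0$
$\left(42190 + N\right) \left(112020 + k{\left(-419,-423 \right)}\right) = \left(42190 + 135845\right) \left(112020 + 0\right) = 178035 \cdot 112020 = 19943480700$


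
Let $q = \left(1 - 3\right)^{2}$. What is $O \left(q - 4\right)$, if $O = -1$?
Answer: $0$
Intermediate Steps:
$q = 4$ ($q = \left(-2\right)^{2} = 4$)
$O \left(q - 4\right) = - (4 - 4) = \left(-1\right) 0 = 0$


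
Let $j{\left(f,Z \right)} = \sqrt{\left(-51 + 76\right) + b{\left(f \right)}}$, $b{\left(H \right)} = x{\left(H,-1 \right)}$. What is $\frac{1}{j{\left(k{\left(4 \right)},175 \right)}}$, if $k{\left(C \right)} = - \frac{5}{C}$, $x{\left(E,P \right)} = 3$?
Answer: $\frac{\sqrt{7}}{14} \approx 0.18898$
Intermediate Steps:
$b{\left(H \right)} = 3$
$j{\left(f,Z \right)} = 2 \sqrt{7}$ ($j{\left(f,Z \right)} = \sqrt{\left(-51 + 76\right) + 3} = \sqrt{25 + 3} = \sqrt{28} = 2 \sqrt{7}$)
$\frac{1}{j{\left(k{\left(4 \right)},175 \right)}} = \frac{1}{2 \sqrt{7}} = \frac{\sqrt{7}}{14}$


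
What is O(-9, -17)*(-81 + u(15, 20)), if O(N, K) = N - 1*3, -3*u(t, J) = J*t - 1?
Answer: 2168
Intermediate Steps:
u(t, J) = 1/3 - J*t/3 (u(t, J) = -(J*t - 1)/3 = -(-1 + J*t)/3 = 1/3 - J*t/3)
O(N, K) = -3 + N (O(N, K) = N - 3 = -3 + N)
O(-9, -17)*(-81 + u(15, 20)) = (-3 - 9)*(-81 + (1/3 - 1/3*20*15)) = -12*(-81 + (1/3 - 100)) = -12*(-81 - 299/3) = -12*(-542/3) = 2168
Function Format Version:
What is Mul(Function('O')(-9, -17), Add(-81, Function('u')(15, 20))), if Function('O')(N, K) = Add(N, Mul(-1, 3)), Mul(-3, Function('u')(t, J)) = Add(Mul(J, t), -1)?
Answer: 2168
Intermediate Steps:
Function('u')(t, J) = Add(Rational(1, 3), Mul(Rational(-1, 3), J, t)) (Function('u')(t, J) = Mul(Rational(-1, 3), Add(Mul(J, t), -1)) = Mul(Rational(-1, 3), Add(-1, Mul(J, t))) = Add(Rational(1, 3), Mul(Rational(-1, 3), J, t)))
Function('O')(N, K) = Add(-3, N) (Function('O')(N, K) = Add(N, -3) = Add(-3, N))
Mul(Function('O')(-9, -17), Add(-81, Function('u')(15, 20))) = Mul(Add(-3, -9), Add(-81, Add(Rational(1, 3), Mul(Rational(-1, 3), 20, 15)))) = Mul(-12, Add(-81, Add(Rational(1, 3), -100))) = Mul(-12, Add(-81, Rational(-299, 3))) = Mul(-12, Rational(-542, 3)) = 2168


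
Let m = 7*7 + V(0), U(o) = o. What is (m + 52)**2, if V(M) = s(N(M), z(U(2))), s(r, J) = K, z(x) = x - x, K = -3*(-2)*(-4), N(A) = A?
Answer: 5929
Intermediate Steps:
K = -24 (K = 6*(-4) = -24)
z(x) = 0
s(r, J) = -24
V(M) = -24
m = 25 (m = 7*7 - 24 = 49 - 24 = 25)
(m + 52)**2 = (25 + 52)**2 = 77**2 = 5929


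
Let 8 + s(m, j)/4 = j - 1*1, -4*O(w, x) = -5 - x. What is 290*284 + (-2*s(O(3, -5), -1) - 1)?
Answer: 82439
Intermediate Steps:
O(w, x) = 5/4 + x/4 (O(w, x) = -(-5 - x)/4 = 5/4 + x/4)
s(m, j) = -36 + 4*j (s(m, j) = -32 + 4*(j - 1*1) = -32 + 4*(j - 1) = -32 + 4*(-1 + j) = -32 + (-4 + 4*j) = -36 + 4*j)
290*284 + (-2*s(O(3, -5), -1) - 1) = 290*284 + (-2*(-36 + 4*(-1)) - 1) = 82360 + (-2*(-36 - 4) - 1) = 82360 + (-2*(-40) - 1) = 82360 + (80 - 1) = 82360 + 79 = 82439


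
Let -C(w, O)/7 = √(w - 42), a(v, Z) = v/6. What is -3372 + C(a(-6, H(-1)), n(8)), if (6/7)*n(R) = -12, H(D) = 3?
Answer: -3372 - 7*I*√43 ≈ -3372.0 - 45.902*I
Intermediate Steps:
n(R) = -14 (n(R) = (7/6)*(-12) = -14)
a(v, Z) = v/6 (a(v, Z) = v*(⅙) = v/6)
C(w, O) = -7*√(-42 + w) (C(w, O) = -7*√(w - 42) = -7*√(-42 + w))
-3372 + C(a(-6, H(-1)), n(8)) = -3372 - 7*√(-42 + (⅙)*(-6)) = -3372 - 7*√(-42 - 1) = -3372 - 7*I*√43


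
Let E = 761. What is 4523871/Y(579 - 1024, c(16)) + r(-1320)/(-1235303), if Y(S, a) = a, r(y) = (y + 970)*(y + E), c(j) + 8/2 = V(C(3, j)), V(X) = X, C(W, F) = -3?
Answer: -5588352787463/8647121 ≈ -6.4627e+5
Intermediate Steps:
c(j) = -7 (c(j) = -4 - 3 = -7)
r(y) = (761 + y)*(970 + y) (r(y) = (y + 970)*(y + 761) = (970 + y)*(761 + y) = (761 + y)*(970 + y))
4523871/Y(579 - 1024, c(16)) + r(-1320)/(-1235303) = 4523871/(-7) + (738170 + (-1320)² + 1731*(-1320))/(-1235303) = 4523871*(-⅐) + (738170 + 1742400 - 2284920)*(-1/1235303) = -4523871/7 + 195650*(-1/1235303) = -4523871/7 - 195650/1235303 = -5588352787463/8647121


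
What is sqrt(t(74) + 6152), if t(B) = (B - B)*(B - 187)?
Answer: 2*sqrt(1538) ≈ 78.435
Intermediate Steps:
t(B) = 0 (t(B) = 0*(-187 + B) = 0)
sqrt(t(74) + 6152) = sqrt(0 + 6152) = sqrt(6152) = 2*sqrt(1538)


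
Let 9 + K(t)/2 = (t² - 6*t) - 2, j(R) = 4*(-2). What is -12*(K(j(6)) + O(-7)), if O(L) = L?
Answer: -2340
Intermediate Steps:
j(R) = -8
K(t) = -22 - 12*t + 2*t² (K(t) = -18 + 2*((t² - 6*t) - 2) = -18 + 2*(-2 + t² - 6*t) = -18 + (-4 - 12*t + 2*t²) = -22 - 12*t + 2*t²)
-12*(K(j(6)) + O(-7)) = -12*((-22 - 12*(-8) + 2*(-8)²) - 7) = -12*((-22 + 96 + 2*64) - 7) = -12*((-22 + 96 + 128) - 7) = -12*(202 - 7) = -12*195 = -2340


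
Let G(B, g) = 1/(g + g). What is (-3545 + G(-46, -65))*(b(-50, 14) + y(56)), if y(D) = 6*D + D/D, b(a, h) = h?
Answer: -12442977/10 ≈ -1.2443e+6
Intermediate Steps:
G(B, g) = 1/(2*g)
y(D) = 1 + 6*D (y(D) = 6*D + 1 = 1 + 6*D)
(-3545 + G(-46, -65))*(b(-50, 14) + y(56)) = (-3545 + (1/2)/(-65))*(14 + (1 + 6*56)) = (-3545 + (1/2)*(-1/65))*(14 + (1 + 336)) = (-3545 - 1/130)*(14 + 337) = -460851/130*351 = -12442977/10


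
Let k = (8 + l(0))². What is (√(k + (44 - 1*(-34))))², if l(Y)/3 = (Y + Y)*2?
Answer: 142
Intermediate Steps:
l(Y) = 12*Y (l(Y) = 3*((Y + Y)*2) = 3*((2*Y)*2) = 3*(4*Y) = 12*Y)
k = 64 (k = (8 + 12*0)² = (8 + 0)² = 8² = 64)
(√(k + (44 - 1*(-34))))² = (√(64 + (44 - 1*(-34))))² = (√(64 + (44 + 34)))² = (√(64 + 78))² = (√142)² = 142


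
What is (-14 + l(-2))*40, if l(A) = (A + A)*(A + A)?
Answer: 80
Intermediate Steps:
l(A) = 4*A**2 (l(A) = (2*A)*(2*A) = 4*A**2)
(-14 + l(-2))*40 = (-14 + 4*(-2)**2)*40 = (-14 + 4*4)*40 = (-14 + 16)*40 = 2*40 = 80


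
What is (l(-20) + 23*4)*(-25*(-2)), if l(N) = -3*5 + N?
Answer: 2850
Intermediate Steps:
l(N) = -15 + N
(l(-20) + 23*4)*(-25*(-2)) = ((-15 - 20) + 23*4)*(-25*(-2)) = (-35 + 92)*50 = 57*50 = 2850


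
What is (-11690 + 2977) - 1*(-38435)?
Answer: 29722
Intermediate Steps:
(-11690 + 2977) - 1*(-38435) = -8713 + 38435 = 29722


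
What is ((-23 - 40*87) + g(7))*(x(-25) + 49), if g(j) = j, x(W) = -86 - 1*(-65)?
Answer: -97888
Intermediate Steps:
x(W) = -21 (x(W) = -86 + 65 = -21)
((-23 - 40*87) + g(7))*(x(-25) + 49) = ((-23 - 40*87) + 7)*(-21 + 49) = ((-23 - 3480) + 7)*28 = (-3503 + 7)*28 = -3496*28 = -97888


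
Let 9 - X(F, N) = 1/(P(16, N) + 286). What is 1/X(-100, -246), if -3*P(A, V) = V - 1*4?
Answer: 1108/9969 ≈ 0.11114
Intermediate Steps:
P(A, V) = 4/3 - V/3 (P(A, V) = -(V - 1*4)/3 = -(V - 4)/3 = -(-4 + V)/3 = 4/3 - V/3)
X(F, N) = 9 - 1/(862/3 - N/3) (X(F, N) = 9 - 1/((4/3 - N/3) + 286) = 9 - 1/(862/3 - N/3))
1/X(-100, -246) = 1/(3*(-2585 + 3*(-246))/(-862 - 246)) = 1/(3*(-2585 - 738)/(-1108)) = 1/(3*(-1/1108)*(-3323)) = 1/(9969/1108) = 1108/9969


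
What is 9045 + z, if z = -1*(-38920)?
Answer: 47965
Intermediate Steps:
z = 38920
9045 + z = 9045 + 38920 = 47965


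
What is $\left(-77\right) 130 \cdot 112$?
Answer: $-1121120$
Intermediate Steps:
$\left(-77\right) 130 \cdot 112 = \left(-10010\right) 112 = -1121120$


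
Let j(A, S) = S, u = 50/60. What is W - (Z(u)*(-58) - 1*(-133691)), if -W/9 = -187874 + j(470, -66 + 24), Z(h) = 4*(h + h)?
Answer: 4673819/3 ≈ 1.5579e+6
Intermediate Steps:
u = ⅚ (u = 50*(1/60) = ⅚ ≈ 0.83333)
Z(h) = 8*h (Z(h) = 4*(2*h) = 8*h)
W = 1691244 (W = -9*(-187874 + (-66 + 24)) = -9*(-187874 - 42) = -9*(-187916) = 1691244)
W - (Z(u)*(-58) - 1*(-133691)) = 1691244 - ((8*(⅚))*(-58) - 1*(-133691)) = 1691244 - ((20/3)*(-58) + 133691) = 1691244 - (-1160/3 + 133691) = 1691244 - 1*399913/3 = 1691244 - 399913/3 = 4673819/3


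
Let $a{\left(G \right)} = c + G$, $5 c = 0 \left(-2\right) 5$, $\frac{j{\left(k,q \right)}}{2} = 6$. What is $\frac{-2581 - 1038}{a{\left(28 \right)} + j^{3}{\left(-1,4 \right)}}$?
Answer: $- \frac{3619}{1756} \approx -2.0609$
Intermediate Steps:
$j{\left(k,q \right)} = 12$ ($j{\left(k,q \right)} = 2 \cdot 6 = 12$)
$c = 0$ ($c = \frac{0 \left(-2\right) 5}{5} = \frac{0 \cdot 5}{5} = \frac{1}{5} \cdot 0 = 0$)
$a{\left(G \right)} = G$ ($a{\left(G \right)} = 0 + G = G$)
$\frac{-2581 - 1038}{a{\left(28 \right)} + j^{3}{\left(-1,4 \right)}} = \frac{-2581 - 1038}{28 + 12^{3}} = - \frac{3619}{28 + 1728} = - \frac{3619}{1756}$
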